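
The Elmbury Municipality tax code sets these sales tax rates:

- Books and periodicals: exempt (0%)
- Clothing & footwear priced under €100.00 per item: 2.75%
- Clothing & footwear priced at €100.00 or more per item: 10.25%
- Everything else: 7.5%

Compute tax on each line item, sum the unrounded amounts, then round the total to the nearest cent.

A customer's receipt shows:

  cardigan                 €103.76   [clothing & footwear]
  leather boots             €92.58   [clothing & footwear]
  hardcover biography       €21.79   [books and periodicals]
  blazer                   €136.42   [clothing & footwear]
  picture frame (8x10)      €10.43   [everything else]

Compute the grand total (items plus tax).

Cardigan €103.76: clothing & footwear, €100.00 or more → 10.25% → €10.6354
Leather boots €92.58: clothing & footwear, under €100.00 → 2.75% → €2.54595
Hardcover biography €21.79: books and periodicals → 0% → €0.00
Blazer €136.42: clothing & footwear, €100.00 or more → 10.25% → €13.98305
Picture frame (8x10) €10.43: everything else → 7.5% → €0.78225
Subtotal = €364.98; unrounded tax = €27.94665 → €27.95; total due = €392.93

€392.93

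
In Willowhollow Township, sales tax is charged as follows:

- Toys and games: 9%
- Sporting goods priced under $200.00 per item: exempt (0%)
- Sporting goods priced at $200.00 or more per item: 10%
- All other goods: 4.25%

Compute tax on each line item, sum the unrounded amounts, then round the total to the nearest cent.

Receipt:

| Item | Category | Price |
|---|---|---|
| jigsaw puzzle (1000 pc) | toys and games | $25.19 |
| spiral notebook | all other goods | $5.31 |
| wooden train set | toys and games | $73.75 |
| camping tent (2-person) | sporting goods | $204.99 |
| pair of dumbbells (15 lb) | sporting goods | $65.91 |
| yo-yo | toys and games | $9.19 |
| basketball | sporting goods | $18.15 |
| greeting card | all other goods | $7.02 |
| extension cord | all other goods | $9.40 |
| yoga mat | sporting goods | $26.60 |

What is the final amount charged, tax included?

Jigsaw puzzle (1000 pc) $25.19: toys and games → 9% → $2.2671
Spiral notebook $5.31: all other goods → 4.25% → $0.225675
Wooden train set $73.75: toys and games → 9% → $6.6375
Camping tent (2-person) $204.99: sporting goods, $200.00 or more → 10% → $20.499
Pair of dumbbells (15 lb) $65.91: sporting goods, under $200.00 → 0% → $0.00
Yo-yo $9.19: toys and games → 9% → $0.8271
Basketball $18.15: sporting goods, under $200.00 → 0% → $0.00
Greeting card $7.02: all other goods → 4.25% → $0.29835
Extension cord $9.40: all other goods → 4.25% → $0.3995
Yoga mat $26.60: sporting goods, under $200.00 → 0% → $0.00
Subtotal = $445.51; unrounded tax = $31.154225 → $31.15; total due = $476.66

$476.66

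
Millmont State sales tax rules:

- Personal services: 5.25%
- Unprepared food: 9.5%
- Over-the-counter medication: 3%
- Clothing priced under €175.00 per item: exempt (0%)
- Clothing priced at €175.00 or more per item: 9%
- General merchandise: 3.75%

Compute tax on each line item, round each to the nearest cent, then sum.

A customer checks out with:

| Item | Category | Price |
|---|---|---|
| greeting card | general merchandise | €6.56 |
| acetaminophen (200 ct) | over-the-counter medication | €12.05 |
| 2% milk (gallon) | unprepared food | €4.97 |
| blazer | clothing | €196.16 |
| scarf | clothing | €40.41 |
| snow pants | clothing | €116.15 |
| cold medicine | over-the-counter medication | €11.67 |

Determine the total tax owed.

€19.08

Greeting card €6.56: general merchandise → 3.75% → €0.25
Acetaminophen (200 ct) €12.05: over-the-counter medication → 3% → €0.36
2% milk (gallon) €4.97: unprepared food → 9.5% → €0.47
Blazer €196.16: clothing, €175.00 or more → 9% → €17.65
Scarf €40.41: clothing, under €175.00 → 0% → €0.00
Snow pants €116.15: clothing, under €175.00 → 0% → €0.00
Cold medicine €11.67: over-the-counter medication → 3% → €0.35
Total tax = €0.25 + €0.36 + €0.47 + €17.65 + €0.35 = €19.08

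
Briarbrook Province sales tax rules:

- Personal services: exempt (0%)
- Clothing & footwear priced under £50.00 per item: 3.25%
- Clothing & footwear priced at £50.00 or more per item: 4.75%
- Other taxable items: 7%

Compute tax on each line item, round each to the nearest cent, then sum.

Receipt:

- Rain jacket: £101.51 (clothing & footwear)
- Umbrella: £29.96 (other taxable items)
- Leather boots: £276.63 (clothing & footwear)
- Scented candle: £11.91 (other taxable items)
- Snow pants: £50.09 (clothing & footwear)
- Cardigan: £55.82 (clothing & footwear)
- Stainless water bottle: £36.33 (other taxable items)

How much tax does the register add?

£28.46

Rain jacket £101.51: clothing & footwear, £50.00 or more → 4.75% → £4.82
Umbrella £29.96: other taxable items → 7% → £2.10
Leather boots £276.63: clothing & footwear, £50.00 or more → 4.75% → £13.14
Scented candle £11.91: other taxable items → 7% → £0.83
Snow pants £50.09: clothing & footwear, £50.00 or more → 4.75% → £2.38
Cardigan £55.82: clothing & footwear, £50.00 or more → 4.75% → £2.65
Stainless water bottle £36.33: other taxable items → 7% → £2.54
Total tax = £4.82 + £2.10 + £13.14 + £0.83 + £2.38 + £2.65 + £2.54 = £28.46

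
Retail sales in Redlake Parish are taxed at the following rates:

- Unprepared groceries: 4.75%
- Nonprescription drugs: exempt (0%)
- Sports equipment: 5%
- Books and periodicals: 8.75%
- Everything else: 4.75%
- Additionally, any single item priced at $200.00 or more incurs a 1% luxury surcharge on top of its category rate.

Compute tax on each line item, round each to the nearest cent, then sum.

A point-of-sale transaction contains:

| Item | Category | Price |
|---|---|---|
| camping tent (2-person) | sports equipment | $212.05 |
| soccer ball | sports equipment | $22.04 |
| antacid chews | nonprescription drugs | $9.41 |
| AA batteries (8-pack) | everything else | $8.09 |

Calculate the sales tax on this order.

$14.20

Camping tent (2-person) $212.05: sports equipment → 5% + 1% surcharge = 6% → $12.72
Soccer ball $22.04: sports equipment → 5% → $1.10
Antacid chews $9.41: nonprescription drugs → 0% → $0.00
AA batteries (8-pack) $8.09: everything else → 4.75% → $0.38
Total tax = $12.72 + $1.10 + $0.38 = $14.20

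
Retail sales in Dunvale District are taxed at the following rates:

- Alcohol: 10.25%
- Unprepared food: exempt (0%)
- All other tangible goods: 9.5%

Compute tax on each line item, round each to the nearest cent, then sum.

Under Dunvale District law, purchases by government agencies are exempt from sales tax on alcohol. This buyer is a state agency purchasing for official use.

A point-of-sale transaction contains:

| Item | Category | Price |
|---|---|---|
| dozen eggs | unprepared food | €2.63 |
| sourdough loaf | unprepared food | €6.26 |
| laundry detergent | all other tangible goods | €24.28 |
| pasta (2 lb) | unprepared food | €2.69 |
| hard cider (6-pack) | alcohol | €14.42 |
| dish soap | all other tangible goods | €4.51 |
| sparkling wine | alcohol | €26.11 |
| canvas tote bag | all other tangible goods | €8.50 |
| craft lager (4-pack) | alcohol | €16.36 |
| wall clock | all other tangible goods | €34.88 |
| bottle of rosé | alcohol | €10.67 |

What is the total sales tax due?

Dozen eggs €2.63: unprepared food → 0% → €0.00
Sourdough loaf €6.26: unprepared food → 0% → €0.00
Laundry detergent €24.28: all other tangible goods → 9.5% → €2.31
Pasta (2 lb) €2.69: unprepared food → 0% → €0.00
Hard cider (6-pack) €14.42: alcohol, buyer-exempt → 0% → €0.00
Dish soap €4.51: all other tangible goods → 9.5% → €0.43
Sparkling wine €26.11: alcohol, buyer-exempt → 0% → €0.00
Canvas tote bag €8.50: all other tangible goods → 9.5% → €0.81
Craft lager (4-pack) €16.36: alcohol, buyer-exempt → 0% → €0.00
Wall clock €34.88: all other tangible goods → 9.5% → €3.31
Bottle of rosé €10.67: alcohol, buyer-exempt → 0% → €0.00
Total tax = €2.31 + €0.43 + €0.81 + €3.31 = €6.86

€6.86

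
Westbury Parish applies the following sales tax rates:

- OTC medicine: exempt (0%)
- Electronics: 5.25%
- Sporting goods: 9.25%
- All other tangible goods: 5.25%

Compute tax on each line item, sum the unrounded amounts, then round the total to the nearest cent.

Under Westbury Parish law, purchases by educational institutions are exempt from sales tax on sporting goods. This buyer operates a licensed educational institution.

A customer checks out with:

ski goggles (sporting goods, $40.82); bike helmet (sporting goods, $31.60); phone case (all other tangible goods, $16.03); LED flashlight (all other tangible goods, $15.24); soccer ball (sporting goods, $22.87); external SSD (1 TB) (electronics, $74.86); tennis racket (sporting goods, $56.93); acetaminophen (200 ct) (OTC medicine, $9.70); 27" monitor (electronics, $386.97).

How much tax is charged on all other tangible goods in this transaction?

$1.64

Phone case $16.03: all other tangible goods → 5.25% → $0.841575
LED flashlight $15.24: all other tangible goods → 5.25% → $0.8001
Tax on all other tangible goods: unrounded sum = $1.641675 → $1.64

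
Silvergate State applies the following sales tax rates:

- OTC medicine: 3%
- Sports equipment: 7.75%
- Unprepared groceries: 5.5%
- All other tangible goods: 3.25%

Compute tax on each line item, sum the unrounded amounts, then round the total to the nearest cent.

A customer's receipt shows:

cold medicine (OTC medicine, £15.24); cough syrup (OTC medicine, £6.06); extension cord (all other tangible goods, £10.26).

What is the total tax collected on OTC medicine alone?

Cold medicine £15.24: OTC medicine → 3% → £0.4572
Cough syrup £6.06: OTC medicine → 3% → £0.1818
Tax on OTC medicine: unrounded sum = £0.639 → £0.64

£0.64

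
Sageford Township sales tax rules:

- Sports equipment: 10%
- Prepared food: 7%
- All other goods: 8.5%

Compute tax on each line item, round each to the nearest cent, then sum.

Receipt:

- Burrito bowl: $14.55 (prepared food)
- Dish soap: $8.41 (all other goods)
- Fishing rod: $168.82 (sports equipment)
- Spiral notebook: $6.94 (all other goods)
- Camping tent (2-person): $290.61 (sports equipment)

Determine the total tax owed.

Burrito bowl $14.55: prepared food → 7% → $1.02
Dish soap $8.41: all other goods → 8.5% → $0.71
Fishing rod $168.82: sports equipment → 10% → $16.88
Spiral notebook $6.94: all other goods → 8.5% → $0.59
Camping tent (2-person) $290.61: sports equipment → 10% → $29.06
Total tax = $1.02 + $0.71 + $16.88 + $0.59 + $29.06 = $48.26

$48.26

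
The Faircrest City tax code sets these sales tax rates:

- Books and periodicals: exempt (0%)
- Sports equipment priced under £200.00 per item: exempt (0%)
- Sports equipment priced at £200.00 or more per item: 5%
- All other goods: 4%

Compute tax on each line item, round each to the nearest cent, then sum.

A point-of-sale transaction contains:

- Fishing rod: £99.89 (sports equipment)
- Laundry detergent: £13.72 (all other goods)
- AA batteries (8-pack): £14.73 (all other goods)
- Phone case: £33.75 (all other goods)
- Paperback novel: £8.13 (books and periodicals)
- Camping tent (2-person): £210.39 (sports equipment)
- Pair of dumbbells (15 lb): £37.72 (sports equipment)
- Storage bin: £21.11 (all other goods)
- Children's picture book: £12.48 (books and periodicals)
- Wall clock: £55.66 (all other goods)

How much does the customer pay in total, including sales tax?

£523.66

Fishing rod £99.89: sports equipment, under £200.00 → 0% → £0.00
Laundry detergent £13.72: all other goods → 4% → £0.55
AA batteries (8-pack) £14.73: all other goods → 4% → £0.59
Phone case £33.75: all other goods → 4% → £1.35
Paperback novel £8.13: books and periodicals → 0% → £0.00
Camping tent (2-person) £210.39: sports equipment, £200.00 or more → 5% → £10.52
Pair of dumbbells (15 lb) £37.72: sports equipment, under £200.00 → 0% → £0.00
Storage bin £21.11: all other goods → 4% → £0.84
Children's picture book £12.48: books and periodicals → 0% → £0.00
Wall clock £55.66: all other goods → 4% → £2.23
Subtotal = £507.58; tax = £16.08; total due = £523.66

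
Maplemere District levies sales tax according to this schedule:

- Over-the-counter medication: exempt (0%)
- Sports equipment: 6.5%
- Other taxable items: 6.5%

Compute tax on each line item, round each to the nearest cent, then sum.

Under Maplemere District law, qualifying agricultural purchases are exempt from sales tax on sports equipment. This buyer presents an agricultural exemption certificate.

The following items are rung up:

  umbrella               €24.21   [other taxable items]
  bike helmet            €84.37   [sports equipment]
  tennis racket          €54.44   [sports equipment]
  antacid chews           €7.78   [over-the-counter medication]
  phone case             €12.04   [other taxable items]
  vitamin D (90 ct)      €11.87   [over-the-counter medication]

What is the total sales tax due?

Umbrella €24.21: other taxable items → 6.5% → €1.57
Bike helmet €84.37: sports equipment, buyer-exempt → 0% → €0.00
Tennis racket €54.44: sports equipment, buyer-exempt → 0% → €0.00
Antacid chews €7.78: over-the-counter medication → 0% → €0.00
Phone case €12.04: other taxable items → 6.5% → €0.78
Vitamin D (90 ct) €11.87: over-the-counter medication → 0% → €0.00
Total tax = €1.57 + €0.78 = €2.35

€2.35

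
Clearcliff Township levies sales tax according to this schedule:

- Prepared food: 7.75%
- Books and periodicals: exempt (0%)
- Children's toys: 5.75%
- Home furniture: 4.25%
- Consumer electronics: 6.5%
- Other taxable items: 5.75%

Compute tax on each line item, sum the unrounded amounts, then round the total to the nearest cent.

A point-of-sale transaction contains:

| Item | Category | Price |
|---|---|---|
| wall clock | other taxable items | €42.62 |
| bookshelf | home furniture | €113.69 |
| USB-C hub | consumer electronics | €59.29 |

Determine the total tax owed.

Wall clock €42.62: other taxable items → 5.75% → €2.45065
Bookshelf €113.69: home furniture → 4.25% → €4.831825
USB-C hub €59.29: consumer electronics → 6.5% → €3.85385
Unrounded tax sum = €11.136325 → €11.14

€11.14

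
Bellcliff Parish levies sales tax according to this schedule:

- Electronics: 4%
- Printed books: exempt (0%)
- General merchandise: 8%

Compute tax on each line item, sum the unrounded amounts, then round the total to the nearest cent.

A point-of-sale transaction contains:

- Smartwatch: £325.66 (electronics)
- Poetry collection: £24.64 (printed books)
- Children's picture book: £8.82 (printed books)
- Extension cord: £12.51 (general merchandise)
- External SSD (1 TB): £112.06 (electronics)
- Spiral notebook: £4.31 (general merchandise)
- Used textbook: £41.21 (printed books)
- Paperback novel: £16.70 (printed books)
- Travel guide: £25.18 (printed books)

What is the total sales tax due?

£18.85

Smartwatch £325.66: electronics → 4% → £13.0264
Poetry collection £24.64: printed books → 0% → £0.00
Children's picture book £8.82: printed books → 0% → £0.00
Extension cord £12.51: general merchandise → 8% → £1.0008
External SSD (1 TB) £112.06: electronics → 4% → £4.4824
Spiral notebook £4.31: general merchandise → 8% → £0.3448
Used textbook £41.21: printed books → 0% → £0.00
Paperback novel £16.70: printed books → 0% → £0.00
Travel guide £25.18: printed books → 0% → £0.00
Unrounded tax sum = £18.8544 → £18.85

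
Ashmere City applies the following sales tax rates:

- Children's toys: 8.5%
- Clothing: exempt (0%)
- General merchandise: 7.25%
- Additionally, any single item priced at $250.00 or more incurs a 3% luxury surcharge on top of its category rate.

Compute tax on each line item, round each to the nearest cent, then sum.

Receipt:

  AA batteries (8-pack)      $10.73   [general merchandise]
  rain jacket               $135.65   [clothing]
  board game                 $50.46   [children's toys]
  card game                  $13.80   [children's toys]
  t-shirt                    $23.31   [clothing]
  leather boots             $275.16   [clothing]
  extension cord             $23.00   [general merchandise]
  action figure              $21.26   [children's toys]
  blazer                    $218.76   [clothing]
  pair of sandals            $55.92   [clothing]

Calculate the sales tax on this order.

AA batteries (8-pack) $10.73: general merchandise → 7.25% → $0.78
Rain jacket $135.65: clothing → 0% → $0.00
Board game $50.46: children's toys → 8.5% → $4.29
Card game $13.80: children's toys → 8.5% → $1.17
T-shirt $23.31: clothing → 0% → $0.00
Leather boots $275.16: clothing → 0% + 3% surcharge = 3% → $8.25
Extension cord $23.00: general merchandise → 7.25% → $1.67
Action figure $21.26: children's toys → 8.5% → $1.81
Blazer $218.76: clothing → 0% → $0.00
Pair of sandals $55.92: clothing → 0% → $0.00
Total tax = $0.78 + $4.29 + $1.17 + $8.25 + $1.67 + $1.81 = $17.97

$17.97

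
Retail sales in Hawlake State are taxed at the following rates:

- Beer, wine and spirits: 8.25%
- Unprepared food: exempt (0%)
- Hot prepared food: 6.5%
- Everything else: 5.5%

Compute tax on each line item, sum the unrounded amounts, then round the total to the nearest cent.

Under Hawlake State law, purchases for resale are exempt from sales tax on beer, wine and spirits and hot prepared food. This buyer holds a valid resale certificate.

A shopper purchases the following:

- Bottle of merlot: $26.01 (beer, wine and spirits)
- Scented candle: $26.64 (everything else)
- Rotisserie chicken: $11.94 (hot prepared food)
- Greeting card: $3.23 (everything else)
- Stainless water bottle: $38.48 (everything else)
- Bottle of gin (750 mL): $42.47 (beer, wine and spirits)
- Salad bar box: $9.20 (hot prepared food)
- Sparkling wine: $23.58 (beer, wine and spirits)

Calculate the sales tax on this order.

Bottle of merlot $26.01: beer, wine and spirits, buyer-exempt → 0% → $0.00
Scented candle $26.64: everything else → 5.5% → $1.4652
Rotisserie chicken $11.94: hot prepared food, buyer-exempt → 0% → $0.00
Greeting card $3.23: everything else → 5.5% → $0.17765
Stainless water bottle $38.48: everything else → 5.5% → $2.1164
Bottle of gin (750 mL) $42.47: beer, wine and spirits, buyer-exempt → 0% → $0.00
Salad bar box $9.20: hot prepared food, buyer-exempt → 0% → $0.00
Sparkling wine $23.58: beer, wine and spirits, buyer-exempt → 0% → $0.00
Unrounded tax sum = $3.75925 → $3.76

$3.76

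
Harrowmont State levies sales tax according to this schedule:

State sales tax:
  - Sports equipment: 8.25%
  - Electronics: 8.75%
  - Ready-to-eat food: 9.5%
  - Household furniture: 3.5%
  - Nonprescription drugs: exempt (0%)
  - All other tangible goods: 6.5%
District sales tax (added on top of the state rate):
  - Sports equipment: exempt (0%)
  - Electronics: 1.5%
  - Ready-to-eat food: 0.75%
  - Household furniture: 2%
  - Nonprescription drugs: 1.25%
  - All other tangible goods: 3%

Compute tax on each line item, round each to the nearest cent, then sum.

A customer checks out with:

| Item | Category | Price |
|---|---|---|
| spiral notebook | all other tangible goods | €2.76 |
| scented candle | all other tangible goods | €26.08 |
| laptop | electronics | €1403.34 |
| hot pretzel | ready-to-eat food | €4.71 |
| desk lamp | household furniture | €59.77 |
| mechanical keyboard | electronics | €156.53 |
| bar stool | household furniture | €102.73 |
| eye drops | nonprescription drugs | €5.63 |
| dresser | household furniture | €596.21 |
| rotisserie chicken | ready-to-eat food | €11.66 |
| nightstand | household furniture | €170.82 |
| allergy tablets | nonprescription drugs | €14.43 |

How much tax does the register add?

€215.68

Spiral notebook €2.76: all other tangible goods → 6.5% + 3% district = 9.5% → €0.26
Scented candle €26.08: all other tangible goods → 6.5% + 3% district = 9.5% → €2.48
Laptop €1403.34: electronics → 8.75% + 1.5% district = 10.25% → €143.84
Hot pretzel €4.71: ready-to-eat food → 9.5% + 0.75% district = 10.25% → €0.48
Desk lamp €59.77: household furniture → 3.5% + 2% district = 5.5% → €3.29
Mechanical keyboard €156.53: electronics → 8.75% + 1.5% district = 10.25% → €16.04
Bar stool €102.73: household furniture → 3.5% + 2% district = 5.5% → €5.65
Eye drops €5.63: nonprescription drugs → 0% + 1.25% district = 1.25% → €0.07
Dresser €596.21: household furniture → 3.5% + 2% district = 5.5% → €32.79
Rotisserie chicken €11.66: ready-to-eat food → 9.5% + 0.75% district = 10.25% → €1.20
Nightstand €170.82: household furniture → 3.5% + 2% district = 5.5% → €9.40
Allergy tablets €14.43: nonprescription drugs → 0% + 1.25% district = 1.25% → €0.18
Total tax = €0.26 + €2.48 + €143.84 + €0.48 + €3.29 + €16.04 + €5.65 + €0.07 + €32.79 + €1.20 + €9.40 + €0.18 = €215.68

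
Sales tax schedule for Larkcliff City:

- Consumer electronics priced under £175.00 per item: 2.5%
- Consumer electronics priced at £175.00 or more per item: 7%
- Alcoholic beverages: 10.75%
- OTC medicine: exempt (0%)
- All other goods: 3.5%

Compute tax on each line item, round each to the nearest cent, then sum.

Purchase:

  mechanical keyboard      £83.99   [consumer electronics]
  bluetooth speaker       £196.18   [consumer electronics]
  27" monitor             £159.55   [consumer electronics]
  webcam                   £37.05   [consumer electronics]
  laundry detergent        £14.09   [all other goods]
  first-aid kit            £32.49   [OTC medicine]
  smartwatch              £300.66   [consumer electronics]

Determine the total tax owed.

Mechanical keyboard £83.99: consumer electronics, under £175.00 → 2.5% → £2.10
Bluetooth speaker £196.18: consumer electronics, £175.00 or more → 7% → £13.73
27" monitor £159.55: consumer electronics, under £175.00 → 2.5% → £3.99
Webcam £37.05: consumer electronics, under £175.00 → 2.5% → £0.93
Laundry detergent £14.09: all other goods → 3.5% → £0.49
First-aid kit £32.49: OTC medicine → 0% → £0.00
Smartwatch £300.66: consumer electronics, £175.00 or more → 7% → £21.05
Total tax = £2.10 + £13.73 + £3.99 + £0.93 + £0.49 + £21.05 = £42.29

£42.29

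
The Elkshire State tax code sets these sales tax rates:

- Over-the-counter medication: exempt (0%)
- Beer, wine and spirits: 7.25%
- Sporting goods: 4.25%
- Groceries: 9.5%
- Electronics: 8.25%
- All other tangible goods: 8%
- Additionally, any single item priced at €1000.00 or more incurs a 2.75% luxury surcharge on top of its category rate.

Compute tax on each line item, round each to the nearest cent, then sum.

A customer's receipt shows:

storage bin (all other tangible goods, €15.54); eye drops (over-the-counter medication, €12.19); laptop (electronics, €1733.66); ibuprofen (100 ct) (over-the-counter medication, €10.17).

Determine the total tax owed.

€191.94

Storage bin €15.54: all other tangible goods → 8% → €1.24
Eye drops €12.19: over-the-counter medication → 0% → €0.00
Laptop €1733.66: electronics → 8.25% + 2.75% surcharge = 11% → €190.70
Ibuprofen (100 ct) €10.17: over-the-counter medication → 0% → €0.00
Total tax = €1.24 + €190.70 = €191.94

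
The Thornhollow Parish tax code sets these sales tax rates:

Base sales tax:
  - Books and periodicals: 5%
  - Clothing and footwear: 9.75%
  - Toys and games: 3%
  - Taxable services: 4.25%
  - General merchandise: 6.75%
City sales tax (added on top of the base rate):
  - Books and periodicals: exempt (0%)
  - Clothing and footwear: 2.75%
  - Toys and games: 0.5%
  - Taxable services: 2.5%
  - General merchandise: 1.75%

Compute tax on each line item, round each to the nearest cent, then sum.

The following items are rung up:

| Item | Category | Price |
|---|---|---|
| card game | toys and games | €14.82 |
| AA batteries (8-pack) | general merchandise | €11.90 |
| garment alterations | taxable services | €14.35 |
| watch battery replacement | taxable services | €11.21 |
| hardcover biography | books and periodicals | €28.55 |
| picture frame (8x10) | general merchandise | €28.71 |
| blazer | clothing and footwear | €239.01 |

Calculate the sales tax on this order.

Card game €14.82: toys and games → 3% + 0.5% city = 3.5% → €0.52
AA batteries (8-pack) €11.90: general merchandise → 6.75% + 1.75% city = 8.5% → €1.01
Garment alterations €14.35: taxable services → 4.25% + 2.5% city = 6.75% → €0.97
Watch battery replacement €11.21: taxable services → 4.25% + 2.5% city = 6.75% → €0.76
Hardcover biography €28.55: books and periodicals → 5% + 0% city = 5% → €1.43
Picture frame (8x10) €28.71: general merchandise → 6.75% + 1.75% city = 8.5% → €2.44
Blazer €239.01: clothing and footwear → 9.75% + 2.75% city = 12.5% → €29.88
Total tax = €0.52 + €1.01 + €0.97 + €0.76 + €1.43 + €2.44 + €29.88 = €37.01

€37.01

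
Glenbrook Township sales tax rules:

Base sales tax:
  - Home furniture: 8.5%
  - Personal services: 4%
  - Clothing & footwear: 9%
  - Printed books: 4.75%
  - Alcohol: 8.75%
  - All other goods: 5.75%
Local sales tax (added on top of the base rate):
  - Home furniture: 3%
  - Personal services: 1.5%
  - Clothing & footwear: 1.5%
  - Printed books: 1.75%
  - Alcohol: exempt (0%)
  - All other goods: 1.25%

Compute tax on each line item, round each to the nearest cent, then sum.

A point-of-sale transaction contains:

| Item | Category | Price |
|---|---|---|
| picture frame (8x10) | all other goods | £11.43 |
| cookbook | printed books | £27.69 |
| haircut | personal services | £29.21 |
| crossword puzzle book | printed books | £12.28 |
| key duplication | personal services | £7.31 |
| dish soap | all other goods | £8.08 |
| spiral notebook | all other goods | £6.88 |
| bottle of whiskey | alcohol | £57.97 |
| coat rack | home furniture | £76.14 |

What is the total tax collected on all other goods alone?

£1.85

Picture frame (8x10) £11.43: all other goods → 5.75% + 1.25% local = 7% → £0.80
Dish soap £8.08: all other goods → 5.75% + 1.25% local = 7% → £0.57
Spiral notebook £6.88: all other goods → 5.75% + 1.25% local = 7% → £0.48
Tax on all other goods = £0.80 + £0.57 + £0.48 = £1.85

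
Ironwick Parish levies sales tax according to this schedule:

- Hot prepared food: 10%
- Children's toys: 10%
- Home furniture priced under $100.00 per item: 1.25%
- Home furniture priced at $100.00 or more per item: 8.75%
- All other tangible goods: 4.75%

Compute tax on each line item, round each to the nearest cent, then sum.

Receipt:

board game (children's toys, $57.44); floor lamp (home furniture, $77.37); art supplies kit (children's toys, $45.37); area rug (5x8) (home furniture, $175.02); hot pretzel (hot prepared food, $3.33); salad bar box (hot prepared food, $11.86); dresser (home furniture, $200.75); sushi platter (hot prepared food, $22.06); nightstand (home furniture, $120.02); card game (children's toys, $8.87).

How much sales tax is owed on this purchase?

Board game $57.44: children's toys → 10% → $5.74
Floor lamp $77.37: home furniture, under $100.00 → 1.25% → $0.97
Art supplies kit $45.37: children's toys → 10% → $4.54
Area rug (5x8) $175.02: home furniture, $100.00 or more → 8.75% → $15.31
Hot pretzel $3.33: hot prepared food → 10% → $0.33
Salad bar box $11.86: hot prepared food → 10% → $1.19
Dresser $200.75: home furniture, $100.00 or more → 8.75% → $17.57
Sushi platter $22.06: hot prepared food → 10% → $2.21
Nightstand $120.02: home furniture, $100.00 or more → 8.75% → $10.50
Card game $8.87: children's toys → 10% → $0.89
Total tax = $5.74 + $0.97 + $4.54 + $15.31 + $0.33 + $1.19 + $17.57 + $2.21 + $10.50 + $0.89 = $59.25

$59.25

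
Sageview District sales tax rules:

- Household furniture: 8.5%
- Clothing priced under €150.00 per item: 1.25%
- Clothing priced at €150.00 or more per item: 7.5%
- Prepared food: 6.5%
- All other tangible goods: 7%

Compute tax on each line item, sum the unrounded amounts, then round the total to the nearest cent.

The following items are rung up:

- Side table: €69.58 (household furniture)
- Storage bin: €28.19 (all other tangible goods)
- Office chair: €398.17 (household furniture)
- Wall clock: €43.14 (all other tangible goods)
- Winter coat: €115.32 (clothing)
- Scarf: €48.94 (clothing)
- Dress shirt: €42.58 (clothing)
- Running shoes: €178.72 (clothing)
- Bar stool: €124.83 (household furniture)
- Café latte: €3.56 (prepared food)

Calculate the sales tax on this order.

€71.58

Side table €69.58: household furniture → 8.5% → €5.9143
Storage bin €28.19: all other tangible goods → 7% → €1.9733
Office chair €398.17: household furniture → 8.5% → €33.84445
Wall clock €43.14: all other tangible goods → 7% → €3.0198
Winter coat €115.32: clothing, under €150.00 → 1.25% → €1.4415
Scarf €48.94: clothing, under €150.00 → 1.25% → €0.61175
Dress shirt €42.58: clothing, under €150.00 → 1.25% → €0.53225
Running shoes €178.72: clothing, €150.00 or more → 7.5% → €13.404
Bar stool €124.83: household furniture → 8.5% → €10.61055
Café latte €3.56: prepared food → 6.5% → €0.2314
Unrounded tax sum = €71.5833 → €71.58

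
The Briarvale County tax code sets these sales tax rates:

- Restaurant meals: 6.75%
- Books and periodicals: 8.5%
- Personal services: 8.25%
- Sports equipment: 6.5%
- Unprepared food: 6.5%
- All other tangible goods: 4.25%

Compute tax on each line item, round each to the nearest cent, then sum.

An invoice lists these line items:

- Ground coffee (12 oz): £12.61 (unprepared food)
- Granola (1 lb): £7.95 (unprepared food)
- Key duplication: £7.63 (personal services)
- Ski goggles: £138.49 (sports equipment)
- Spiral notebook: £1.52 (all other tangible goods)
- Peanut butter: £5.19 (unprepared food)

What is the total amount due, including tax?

£184.76

Ground coffee (12 oz) £12.61: unprepared food → 6.5% → £0.82
Granola (1 lb) £7.95: unprepared food → 6.5% → £0.52
Key duplication £7.63: personal services → 8.25% → £0.63
Ski goggles £138.49: sports equipment → 6.5% → £9.00
Spiral notebook £1.52: all other tangible goods → 4.25% → £0.06
Peanut butter £5.19: unprepared food → 6.5% → £0.34
Subtotal = £173.39; tax = £11.37; total due = £184.76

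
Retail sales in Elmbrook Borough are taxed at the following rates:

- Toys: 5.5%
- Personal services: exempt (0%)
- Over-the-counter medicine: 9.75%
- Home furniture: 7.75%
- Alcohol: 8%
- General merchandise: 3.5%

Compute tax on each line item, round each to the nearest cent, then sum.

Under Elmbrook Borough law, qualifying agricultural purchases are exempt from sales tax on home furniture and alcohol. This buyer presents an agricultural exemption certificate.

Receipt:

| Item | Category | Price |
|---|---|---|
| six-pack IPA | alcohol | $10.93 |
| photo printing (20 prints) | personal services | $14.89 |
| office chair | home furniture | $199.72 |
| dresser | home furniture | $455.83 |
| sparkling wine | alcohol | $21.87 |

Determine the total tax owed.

Six-pack IPA $10.93: alcohol, buyer-exempt → 0% → $0.00
Photo printing (20 prints) $14.89: personal services → 0% → $0.00
Office chair $199.72: home furniture, buyer-exempt → 0% → $0.00
Dresser $455.83: home furniture, buyer-exempt → 0% → $0.00
Sparkling wine $21.87: alcohol, buyer-exempt → 0% → $0.00
Total tax = $0.00

$0.00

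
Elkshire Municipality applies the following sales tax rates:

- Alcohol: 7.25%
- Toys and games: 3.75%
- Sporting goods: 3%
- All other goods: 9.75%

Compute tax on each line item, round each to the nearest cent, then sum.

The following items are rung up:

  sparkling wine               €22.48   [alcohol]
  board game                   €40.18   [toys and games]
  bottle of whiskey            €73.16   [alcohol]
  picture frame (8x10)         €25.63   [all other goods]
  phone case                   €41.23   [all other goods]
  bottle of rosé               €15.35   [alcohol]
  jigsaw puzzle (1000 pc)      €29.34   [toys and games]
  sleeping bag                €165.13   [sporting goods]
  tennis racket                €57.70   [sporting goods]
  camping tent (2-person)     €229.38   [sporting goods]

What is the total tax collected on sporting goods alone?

Sleeping bag €165.13: sporting goods → 3% → €4.95
Tennis racket €57.70: sporting goods → 3% → €1.73
Camping tent (2-person) €229.38: sporting goods → 3% → €6.88
Tax on sporting goods = €4.95 + €1.73 + €6.88 = €13.56

€13.56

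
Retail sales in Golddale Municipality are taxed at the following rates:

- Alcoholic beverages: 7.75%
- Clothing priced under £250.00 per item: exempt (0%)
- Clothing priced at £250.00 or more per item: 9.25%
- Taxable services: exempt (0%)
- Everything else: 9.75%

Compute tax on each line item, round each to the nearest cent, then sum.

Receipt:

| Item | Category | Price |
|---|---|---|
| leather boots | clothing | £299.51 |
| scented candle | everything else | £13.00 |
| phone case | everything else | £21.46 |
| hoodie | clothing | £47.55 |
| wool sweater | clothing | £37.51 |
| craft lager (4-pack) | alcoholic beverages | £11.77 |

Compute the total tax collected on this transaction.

Leather boots £299.51: clothing, £250.00 or more → 9.25% → £27.70
Scented candle £13.00: everything else → 9.75% → £1.27
Phone case £21.46: everything else → 9.75% → £2.09
Hoodie £47.55: clothing, under £250.00 → 0% → £0.00
Wool sweater £37.51: clothing, under £250.00 → 0% → £0.00
Craft lager (4-pack) £11.77: alcoholic beverages → 7.75% → £0.91
Total tax = £27.70 + £1.27 + £2.09 + £0.91 = £31.97

£31.97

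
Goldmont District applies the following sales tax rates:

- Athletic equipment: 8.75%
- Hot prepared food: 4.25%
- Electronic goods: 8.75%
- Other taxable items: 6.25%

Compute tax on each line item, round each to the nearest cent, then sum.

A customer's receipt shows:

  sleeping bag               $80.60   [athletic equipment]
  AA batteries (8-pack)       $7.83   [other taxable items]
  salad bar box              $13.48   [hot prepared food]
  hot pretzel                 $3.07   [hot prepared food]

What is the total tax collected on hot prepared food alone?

Salad bar box $13.48: hot prepared food → 4.25% → $0.57
Hot pretzel $3.07: hot prepared food → 4.25% → $0.13
Tax on hot prepared food = $0.57 + $0.13 = $0.70

$0.70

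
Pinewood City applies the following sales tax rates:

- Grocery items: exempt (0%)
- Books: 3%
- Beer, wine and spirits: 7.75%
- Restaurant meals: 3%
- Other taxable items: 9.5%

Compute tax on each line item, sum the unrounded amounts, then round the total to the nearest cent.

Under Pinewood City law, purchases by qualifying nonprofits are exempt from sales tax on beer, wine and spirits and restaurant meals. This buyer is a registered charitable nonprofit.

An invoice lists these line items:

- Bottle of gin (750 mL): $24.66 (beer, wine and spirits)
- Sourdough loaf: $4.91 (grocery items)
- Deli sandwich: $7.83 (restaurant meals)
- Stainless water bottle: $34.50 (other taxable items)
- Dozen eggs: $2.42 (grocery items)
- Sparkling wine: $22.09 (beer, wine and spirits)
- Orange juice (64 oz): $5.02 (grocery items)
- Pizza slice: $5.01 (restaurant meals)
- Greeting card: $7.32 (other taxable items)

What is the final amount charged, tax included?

$117.73

Bottle of gin (750 mL) $24.66: beer, wine and spirits, buyer-exempt → 0% → $0.00
Sourdough loaf $4.91: grocery items → 0% → $0.00
Deli sandwich $7.83: restaurant meals, buyer-exempt → 0% → $0.00
Stainless water bottle $34.50: other taxable items → 9.5% → $3.2775
Dozen eggs $2.42: grocery items → 0% → $0.00
Sparkling wine $22.09: beer, wine and spirits, buyer-exempt → 0% → $0.00
Orange juice (64 oz) $5.02: grocery items → 0% → $0.00
Pizza slice $5.01: restaurant meals, buyer-exempt → 0% → $0.00
Greeting card $7.32: other taxable items → 9.5% → $0.6954
Subtotal = $113.76; unrounded tax = $3.9729 → $3.97; total due = $117.73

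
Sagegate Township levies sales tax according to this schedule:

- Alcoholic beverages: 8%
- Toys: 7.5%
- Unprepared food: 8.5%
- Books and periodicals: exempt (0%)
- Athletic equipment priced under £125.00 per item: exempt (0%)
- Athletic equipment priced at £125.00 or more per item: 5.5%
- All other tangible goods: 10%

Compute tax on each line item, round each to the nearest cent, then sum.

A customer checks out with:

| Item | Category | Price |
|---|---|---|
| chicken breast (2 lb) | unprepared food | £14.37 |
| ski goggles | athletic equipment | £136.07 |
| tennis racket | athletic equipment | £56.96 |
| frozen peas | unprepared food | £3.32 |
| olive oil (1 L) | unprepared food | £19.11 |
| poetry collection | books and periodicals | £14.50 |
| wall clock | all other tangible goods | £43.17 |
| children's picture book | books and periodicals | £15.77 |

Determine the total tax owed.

£14.92

Chicken breast (2 lb) £14.37: unprepared food → 8.5% → £1.22
Ski goggles £136.07: athletic equipment, £125.00 or more → 5.5% → £7.48
Tennis racket £56.96: athletic equipment, under £125.00 → 0% → £0.00
Frozen peas £3.32: unprepared food → 8.5% → £0.28
Olive oil (1 L) £19.11: unprepared food → 8.5% → £1.62
Poetry collection £14.50: books and periodicals → 0% → £0.00
Wall clock £43.17: all other tangible goods → 10% → £4.32
Children's picture book £15.77: books and periodicals → 0% → £0.00
Total tax = £1.22 + £7.48 + £0.28 + £1.62 + £4.32 = £14.92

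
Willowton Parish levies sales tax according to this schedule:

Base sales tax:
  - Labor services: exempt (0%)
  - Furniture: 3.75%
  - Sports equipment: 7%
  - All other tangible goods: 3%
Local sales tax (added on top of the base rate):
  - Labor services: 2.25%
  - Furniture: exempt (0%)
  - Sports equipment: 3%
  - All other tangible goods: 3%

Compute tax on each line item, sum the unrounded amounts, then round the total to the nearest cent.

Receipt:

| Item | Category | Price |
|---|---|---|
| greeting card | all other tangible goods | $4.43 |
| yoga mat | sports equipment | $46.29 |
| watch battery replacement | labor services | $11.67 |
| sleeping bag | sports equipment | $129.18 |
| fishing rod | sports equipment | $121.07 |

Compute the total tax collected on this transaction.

Greeting card $4.43: all other tangible goods → 3% + 3% local = 6% → $0.2658
Yoga mat $46.29: sports equipment → 7% + 3% local = 10% → $4.629
Watch battery replacement $11.67: labor services → 0% + 2.25% local = 2.25% → $0.262575
Sleeping bag $129.18: sports equipment → 7% + 3% local = 10% → $12.918
Fishing rod $121.07: sports equipment → 7% + 3% local = 10% → $12.107
Unrounded tax sum = $30.182375 → $30.18

$30.18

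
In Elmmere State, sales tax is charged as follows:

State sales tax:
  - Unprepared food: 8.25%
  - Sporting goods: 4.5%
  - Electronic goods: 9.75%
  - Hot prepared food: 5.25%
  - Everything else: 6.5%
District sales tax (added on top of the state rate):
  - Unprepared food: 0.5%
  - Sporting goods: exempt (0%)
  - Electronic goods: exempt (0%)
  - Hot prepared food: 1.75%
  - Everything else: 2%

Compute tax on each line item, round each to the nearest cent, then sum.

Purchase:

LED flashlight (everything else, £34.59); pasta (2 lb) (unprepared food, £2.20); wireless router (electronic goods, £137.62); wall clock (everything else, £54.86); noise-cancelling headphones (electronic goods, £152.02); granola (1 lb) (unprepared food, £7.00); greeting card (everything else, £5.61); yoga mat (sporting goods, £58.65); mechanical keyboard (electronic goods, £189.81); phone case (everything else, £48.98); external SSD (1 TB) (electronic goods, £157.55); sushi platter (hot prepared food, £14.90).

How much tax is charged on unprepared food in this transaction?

£0.80

Pasta (2 lb) £2.20: unprepared food → 8.25% + 0.5% district = 8.75% → £0.19
Granola (1 lb) £7.00: unprepared food → 8.25% + 0.5% district = 8.75% → £0.61
Tax on unprepared food = £0.19 + £0.61 = £0.80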